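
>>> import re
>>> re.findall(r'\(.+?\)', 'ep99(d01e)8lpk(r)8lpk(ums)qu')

['(d01e)', '(r)', '(ums)']

Scanning left to right: at [4:10] → '(d01e)'; at [14:17] → '(r)'; at [21:26] → '(ums)'.
With no groups in the pattern, `findall` gives back each whole match — 3 here.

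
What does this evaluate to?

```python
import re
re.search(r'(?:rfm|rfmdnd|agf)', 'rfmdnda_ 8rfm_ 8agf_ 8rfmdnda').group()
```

'rfm'

Alternation tries branches left to right and keeps the first one that lets the overall match succeed at that position.
The match spans [0:3] → 'rfm'.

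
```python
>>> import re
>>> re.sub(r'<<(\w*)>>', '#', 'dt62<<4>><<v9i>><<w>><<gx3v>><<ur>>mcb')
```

'dt62#####mcb'

Matches: at [4:9] → '<<4>>'; at [9:16] → '<<v9i>>'; at [16:21] → '<<w>>'; at [21:29] → '<<gx3v>>'; at [29:35] → '<<ur>>'.
Every occurrence is swapped for '#'.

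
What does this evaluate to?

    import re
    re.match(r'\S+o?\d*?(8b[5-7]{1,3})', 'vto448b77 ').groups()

The match spans [0:9] → 'vto448b77'.
Captured: group 1 = '8b77'.

('8b77',)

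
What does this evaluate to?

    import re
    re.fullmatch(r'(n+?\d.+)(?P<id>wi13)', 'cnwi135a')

For `fullmatch`, every character of the input must be accounted for by the pattern.
Here the pattern can't cover the whole string, so the call returns None.

None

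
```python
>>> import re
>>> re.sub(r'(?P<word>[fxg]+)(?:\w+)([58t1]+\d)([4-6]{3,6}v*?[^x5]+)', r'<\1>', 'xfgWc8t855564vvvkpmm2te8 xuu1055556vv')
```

The pattern matches one or more of one of [fxg] (captured as 'word'); then one or more of a word character (non-capturing group); then one or more of one of [58t1], then a digit (captured); then 3 to 6 of a character in [4-6], then zero or more of the literal 'v' (lazy), then one or more of any character except [x5] (captured).
Matches: at [0:25] → 'xfgWc8t855564vvvkpmm2te8 '; at [25:37] → 'xuu1055556vv'.
Each match is replaced using the text its own group 1 captured.

'<xfg><x>'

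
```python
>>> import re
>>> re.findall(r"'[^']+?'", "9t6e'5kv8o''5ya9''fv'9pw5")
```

["'5kv8o'", "'5ya9'", "'fv'"]

`findall` yields the raw match text (3 of them) because the pattern has no groups.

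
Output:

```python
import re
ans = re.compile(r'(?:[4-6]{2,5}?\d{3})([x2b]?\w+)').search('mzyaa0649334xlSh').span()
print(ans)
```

(6, 16)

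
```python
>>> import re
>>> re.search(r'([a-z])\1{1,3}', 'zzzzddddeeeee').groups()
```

The match spans [0:4] → 'zzzz'.
Captured: group 1 = 'z'.

('z',)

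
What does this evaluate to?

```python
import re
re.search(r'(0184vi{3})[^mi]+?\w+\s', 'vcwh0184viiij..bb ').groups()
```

('0184viii',)

The match spans [4:18] → '0184viiij..bb '.
Captured: group 1 = '0184viii'.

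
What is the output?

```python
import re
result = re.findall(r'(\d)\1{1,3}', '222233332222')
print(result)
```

After group 1 captures some text, `\1` only succeeds where that same text appears again.
Scanning left to right: at [0:4] match '2222', group 1 = '2'; at [4:8] match '3333', group 1 = '3'; at [8:12] match '2222', group 1 = '2'.
Because there's exactly one group, `findall` drops the full match and keeps group 1 from each hit.

['2', '3', '2']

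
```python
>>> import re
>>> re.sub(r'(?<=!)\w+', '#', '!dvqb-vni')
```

Lookahead/lookbehind check context without consuming it, so the matched span excludes the asserted characters.
`sub` substitutes '#' at each match site.

'!#-vni'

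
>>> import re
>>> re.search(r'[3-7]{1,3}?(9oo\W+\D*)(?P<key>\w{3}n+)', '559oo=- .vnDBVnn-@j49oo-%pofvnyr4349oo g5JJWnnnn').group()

Pattern: 1 to 3 of a character in [3-7] (lazy); then the literal '9oo', then one or more of a non-word character, then zero or more of a non-digit (captured); then exactly 3 of a word character, then one or more of the literal 'n' (captured as 'key').
The match spans [0:16] → '559oo=- .vnDBVnn'.

'559oo=- .vnDBVnn'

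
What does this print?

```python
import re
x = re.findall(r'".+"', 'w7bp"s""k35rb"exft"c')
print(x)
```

Walking the string: at [4:19] → '"s""k35rb"exft"'.
`findall` yields the raw match text (1 of them) because the pattern has no groups.

['"s""k35rb"exft"']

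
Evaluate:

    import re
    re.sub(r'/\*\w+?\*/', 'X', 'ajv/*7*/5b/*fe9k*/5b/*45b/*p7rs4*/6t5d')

'ajvX5bX5b/*45bX6t5d'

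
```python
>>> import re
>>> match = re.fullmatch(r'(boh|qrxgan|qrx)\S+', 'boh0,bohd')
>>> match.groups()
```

`fullmatch` succeeds only if the pattern covers the string from start to end.
The match spans [0:9] → 'boh0,bohd'.
Captured: group 1 = 'boh'.

('boh',)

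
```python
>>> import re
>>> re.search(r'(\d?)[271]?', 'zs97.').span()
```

(0, 0)

The pattern matches optionally a digit (captured); then optionally one of [271].
`re.search` scans for the first position where the pattern succeeds.
The match spans [0:0] → ''.
Captured: group 1 = ''.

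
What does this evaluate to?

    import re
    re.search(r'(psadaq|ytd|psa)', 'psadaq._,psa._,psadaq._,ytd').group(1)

'psadaq'

Branches in `(...|...)` are attempted left-to-right; the first branch that allows the whole pattern to succeed is taken.
`search` walks the string left to right and returns the first match it finds.
The match spans [0:6] → 'psadaq'.
Captured: group 1 = 'psadaq'.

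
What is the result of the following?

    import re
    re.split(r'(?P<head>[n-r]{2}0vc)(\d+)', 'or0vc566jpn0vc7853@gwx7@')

Because the pattern has a capturing group, `split` also inserts each captured text between the pieces.

['', 'or0vc', '566', 'j', 'pn0vc', '7853', '@gwx7@']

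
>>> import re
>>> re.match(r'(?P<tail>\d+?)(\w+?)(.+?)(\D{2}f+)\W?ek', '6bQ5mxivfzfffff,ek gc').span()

`match` is anchored at position 0; if the pattern doesn't fit there, it returns None.
The match spans [0:18] → '6bQ5mxivfzfffff,ek'.

(0, 18)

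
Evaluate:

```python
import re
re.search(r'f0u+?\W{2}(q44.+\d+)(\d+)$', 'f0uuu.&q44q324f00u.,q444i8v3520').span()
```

Pattern: the literal 'f0', then one or more of the literal 'u' (lazy), then exactly 2 of a non-word character; then the literal 'q44', then one or more of any character, then one or more of a digit (captured); then one or more of a digit (captured); then anchored at the end.
`re.search` tries every starting position until one works.
The match spans [0:31] → 'f0uuu.&q44q324f00u.,q444i8v3520'.
Captured: group 1 = 'q44q324f00u.,q444i8v352', group 2 = '0'.

(0, 31)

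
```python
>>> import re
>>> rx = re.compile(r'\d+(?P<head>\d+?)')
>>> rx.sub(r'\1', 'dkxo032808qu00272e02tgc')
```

Pattern: one or more of a digit; then one or more of a digit (lazy) (captured as 'head').
Matches: at [4:10] → '032808'; at [12:17] → '00272'; at [18:20] → '02'.
Each match is replaced using the text its own group 1 captured.

'dkxo8qu2e2tgc'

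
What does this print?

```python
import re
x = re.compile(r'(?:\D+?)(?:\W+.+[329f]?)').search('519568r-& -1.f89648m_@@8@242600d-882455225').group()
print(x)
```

The pattern matches one or more of a non-digit (lazy) (non-capturing group); then one or more of a non-word character, then one or more of any character, then optionally one of [329f] (non-capturing group).
The match spans [6:42] → 'r-& -1.f89648m_@@8@242600d-882455225'.

r-& -1.f89648m_@@8@242600d-882455225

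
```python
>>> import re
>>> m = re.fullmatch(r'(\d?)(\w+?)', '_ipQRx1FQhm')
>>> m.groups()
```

('', '_ipQRx1FQhm')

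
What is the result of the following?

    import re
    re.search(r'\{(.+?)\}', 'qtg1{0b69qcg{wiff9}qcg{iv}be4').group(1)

'0b69qcg{wiff9'

Because the quantifier is non-greedy, it stops expanding at the earliest point where the rest of the pattern can succeed.
Unlike `match`, `search` isn't anchored — it looks for the pattern anywhere in the string.
The match spans [4:19] → '{0b69qcg{wiff9}'.
Captured: group 1 = '0b69qcg{wiff9'.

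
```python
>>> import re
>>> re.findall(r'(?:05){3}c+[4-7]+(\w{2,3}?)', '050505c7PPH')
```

This matches the literal '05' repeated 3 times, then one or more of the literal 'c'; then one or more of a character in [4-7]; then 2 to 3 of a word character (lazy) (captured).
A non-greedy quantifier consumes as few characters as it can — just enough that the remainder of the pattern still matches from where it stops; whatever follows it matches normally.
Walking the string: at [0:10] match '050505c7PP', group 1 = 'PP'.
Because there's exactly one group, `findall` drops the full match and keeps group 1 from the one hit.

['PP']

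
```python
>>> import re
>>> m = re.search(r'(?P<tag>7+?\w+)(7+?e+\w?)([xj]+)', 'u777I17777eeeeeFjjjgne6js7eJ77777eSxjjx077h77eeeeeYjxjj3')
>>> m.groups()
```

This matches one or more of the literal '7' (lazy), then one or more of a word character (captured as 'tag'); then one or more of the literal '7' (lazy), then one or more of the literal 'e', then optionally a word character (captured); then one or more of one of [xj] (captured).
`re.search` scans for the first position where the pattern succeeds.
The match spans [1:55] → '777I17777eeeeeFjjjgne6js7eJ77777eSxjjx077h77eeeeeYjxjj'.
Captured: group 1 = '777I17777eeeeeFjjjgne6js7eJ77777eSxjjx077h7', group 2 = '7eeeeeY', group 3 = 'jxjj'.

('777I17777eeeeeFjjjgne6js7eJ77777eSxjjx077h7', '7eeeeeY', 'jxjj')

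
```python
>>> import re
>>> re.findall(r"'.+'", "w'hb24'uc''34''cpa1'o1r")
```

`findall` yields the raw match text (1 of them) because the pattern has no groups.

["'hb24'uc''34''cpa1'"]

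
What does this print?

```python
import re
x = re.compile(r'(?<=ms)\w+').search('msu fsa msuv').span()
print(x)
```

The lookaround is zero-width — it requires the adjacent text to match without consuming it, so the asserted text isn't part of the match.
The match spans [2:3] → 'u'.

(2, 3)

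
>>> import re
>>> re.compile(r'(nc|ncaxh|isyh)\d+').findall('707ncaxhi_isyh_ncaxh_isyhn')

With a single group, `findall` returns only what that group captured — 0 items.
Nothing in the string satisfies the pattern, so the list is empty.

[]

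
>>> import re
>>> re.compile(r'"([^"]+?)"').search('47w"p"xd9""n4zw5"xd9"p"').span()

Unlike `match`, `search` isn't anchored — it looks for the pattern anywhere in the string.
The match spans [3:6] → '"p"'.
Captured: group 1 = 'p'.

(3, 6)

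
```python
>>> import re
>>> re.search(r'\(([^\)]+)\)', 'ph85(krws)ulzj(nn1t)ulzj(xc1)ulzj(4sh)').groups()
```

The match spans [4:10] → '(krws)'.
Captured: group 1 = 'krws'.

('krws',)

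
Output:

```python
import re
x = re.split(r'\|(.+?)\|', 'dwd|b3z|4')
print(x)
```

`re.split` interleaves the captured-group text with the surrounding fragments.

['dwd', 'b3z', '4']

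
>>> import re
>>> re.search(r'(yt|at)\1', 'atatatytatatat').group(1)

The match spans [0:4] → 'atat'.
Captured: group 1 = 'at'.

'at'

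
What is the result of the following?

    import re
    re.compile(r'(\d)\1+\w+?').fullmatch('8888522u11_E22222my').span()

A backreference is literal: `\1` must see the identical characters the first group matched.
`fullmatch` succeeds only if the pattern covers the string from start to end.
The match spans [0:19] → '8888522u11_E22222my'.
Captured: group 1 = '8'.

(0, 19)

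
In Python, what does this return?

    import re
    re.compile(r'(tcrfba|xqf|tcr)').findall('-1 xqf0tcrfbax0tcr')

['xqf', 'tcrfba', 'tcr']

The regex engine tests alternatives in the order written; an earlier branch that matches wins even if a later one would match more.
Scanning left to right: at [3:6] match 'xqf', group 1 = 'xqf'; at [7:13] match 'tcrfba', group 1 = 'tcrfba'; at [15:18] match 'tcr', group 1 = 'tcr'.
With a single group, `findall` returns only what that group captured — 3 items.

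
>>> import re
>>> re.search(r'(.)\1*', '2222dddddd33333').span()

(0, 4)

After group 1 captures some text, `\1` only succeeds where that same text appears again.
`search` walks the string left to right and returns the first match it finds.
The match spans [0:4] → '2222'.
Captured: group 1 = '2'.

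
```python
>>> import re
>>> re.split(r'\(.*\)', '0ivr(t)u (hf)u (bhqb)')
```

The string is cut at each match, leaving 2 pieces.

['0ivr', '']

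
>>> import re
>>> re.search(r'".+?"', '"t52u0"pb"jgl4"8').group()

Because the quantifier is non-greedy, it stops expanding at the earliest point where the rest of the pattern can succeed.
Unlike `match`, `search` isn't anchored — it looks for the pattern anywhere in the string.
The match spans [0:7] → '"t52u0"'.

'"t52u0"'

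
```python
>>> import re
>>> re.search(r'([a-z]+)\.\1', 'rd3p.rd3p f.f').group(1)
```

'f'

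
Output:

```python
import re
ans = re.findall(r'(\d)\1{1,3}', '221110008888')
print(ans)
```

['2', '1', '0', '8']

After group 1 captures some text, `\1` only succeeds where that same text appears again.
Walking the string: at [0:2] match '22', group 1 = '2'; at [2:5] match '111', group 1 = '1'; at [5:8] match '000', group 1 = '0'; at [8:12] match '8888', group 1 = '8'.
One capturing group, so `findall` returns just the captured substring from each match — 4 in all.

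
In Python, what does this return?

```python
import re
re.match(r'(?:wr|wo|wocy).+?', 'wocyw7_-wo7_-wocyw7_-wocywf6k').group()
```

'woc'

`|` is ordered: at each position the engine commits to the first alternative that works.
`re.match` only tries the pattern at the start of the string.
The match spans [0:3] → 'woc'.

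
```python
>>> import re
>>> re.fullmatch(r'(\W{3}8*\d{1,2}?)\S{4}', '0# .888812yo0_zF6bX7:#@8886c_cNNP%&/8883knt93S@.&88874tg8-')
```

None

The pattern matches exactly 3 of a non-word character, then zero or more of the literal '8', then 1 to 2 of a digit (lazy) (captured); then exactly 4 of a non-whitespace character.
`re.fullmatch` is like wrapping the pattern in `^…$` (in single-line mode).
Here the string isn't matched end-to-end, so the call returns None.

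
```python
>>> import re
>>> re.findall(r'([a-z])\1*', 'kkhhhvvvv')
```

['k', 'h', 'v']

A backreference is literal: `\1` must see the identical characters the first group matched.
Because there's exactly one group, `findall` drops the full match and keeps group 1 from each hit.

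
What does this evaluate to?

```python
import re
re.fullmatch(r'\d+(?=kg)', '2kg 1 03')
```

The lookaround is zero-width — it requires the adjacent text to match without consuming it, so the asserted text isn't part of the match.
`re.fullmatch` is like wrapping the pattern in `^…$` (in single-line mode).
Here the pattern can't cover the whole string, so the call returns None.

None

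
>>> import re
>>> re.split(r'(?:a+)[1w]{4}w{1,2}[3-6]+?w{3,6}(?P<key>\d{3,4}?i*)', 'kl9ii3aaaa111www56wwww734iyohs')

The pattern matches one or more of a literal 'a' (non-capturing group); then exactly 4 of one of [1w]; then 1 to 2 of the literal 'w', then one or more of a character in [3-6] (lazy), then 3 to 6 of a literal 'w'; then 3 to 4 of a digit (lazy), then zero or more of a literal 'i' (captured as 'key').
Matches to split on: at [6:26] → 'aaaa111www56wwww734i'.
Because the pattern has a capturing group, `split` also inserts each captured text between the pieces.

['kl9ii3', '734i', 'yohs']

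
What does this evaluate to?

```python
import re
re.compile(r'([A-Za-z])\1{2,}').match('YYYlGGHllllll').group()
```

'YYY'

After group 1 captures some text, `\1` only succeeds where that same text appears again.
`re.match` only tries the pattern at the start of the string.
The match spans [0:3] → 'YYY'.
Captured: group 1 = 'Y'.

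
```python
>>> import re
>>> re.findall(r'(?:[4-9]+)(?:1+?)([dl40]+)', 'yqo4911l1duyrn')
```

['l']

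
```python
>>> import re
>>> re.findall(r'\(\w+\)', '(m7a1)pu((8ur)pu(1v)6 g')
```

Matches: at [0:6] → '(m7a1)'; at [9:14] → '(8ur)'; at [16:20] → '(1v)'.
No capturing groups, so `findall` returns the 3 full match strings.

['(m7a1)', '(8ur)', '(1v)']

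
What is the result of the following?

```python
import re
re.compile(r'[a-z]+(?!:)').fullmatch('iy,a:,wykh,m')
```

None

The negative lookaround is zero-width — it rules out positions where the adjacent text would match, without consuming anything.
`re.fullmatch` requires the pattern to consume the entire string.
Here the string isn't matched end-to-end, so the call returns None.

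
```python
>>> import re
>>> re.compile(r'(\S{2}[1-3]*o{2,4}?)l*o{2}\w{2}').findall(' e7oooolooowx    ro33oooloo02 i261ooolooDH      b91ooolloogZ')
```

['e7oo', 'ro33ooo', '261ooo', 'b91ooo']

With a single group, `findall` returns only what that group captured — 4 items.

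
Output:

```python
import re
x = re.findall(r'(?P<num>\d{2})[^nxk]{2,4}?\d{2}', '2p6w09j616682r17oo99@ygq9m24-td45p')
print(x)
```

Pattern: exactly 2 of a digit (captured as 'num'); then 2 to 4 of any character except [nxk] (lazy), then exactly 2 of a digit.
Walking the string: at [4:10] match '09j616', group 1 = '09'; at [10:16] match '682r17', group 1 = '68'; at [26:33] match '24-td45', group 1 = '24'.
Because there's exactly one group, `findall` drops the full match and keeps group 1 from each hit.

['09', '68', '24']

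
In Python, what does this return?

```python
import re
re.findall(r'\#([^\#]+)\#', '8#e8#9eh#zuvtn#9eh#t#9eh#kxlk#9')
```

['e8', 'zuvtn', 't', 'kxlk']

One capturing group, so `findall` returns just the captured substring from each match — 4 in all.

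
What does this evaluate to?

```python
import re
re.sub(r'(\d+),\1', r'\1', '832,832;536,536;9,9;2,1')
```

After group 1 captures some text, `\1` only succeeds where that same text appears again.
Each match is replaced using the text its own group 1 captured.

'832;536;9;2,1'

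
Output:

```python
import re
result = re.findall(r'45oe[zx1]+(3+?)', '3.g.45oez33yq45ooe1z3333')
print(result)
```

This matches the literal '45', then the literal 'oe', then one or more of one of [zx1]; then one or more of a literal '3' (lazy) (captured).
Walking the string: at [4:10] match '45oez3', group 1 = '3'.
One capturing group, so `findall` returns just the captured substring from the one match — 1 in all.

['3']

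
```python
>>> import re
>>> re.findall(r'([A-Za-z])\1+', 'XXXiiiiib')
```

['X', 'i']

A backreference is literal: `\1` must see the identical characters the first group matched.
`findall` collects group 1 from each match (2 total).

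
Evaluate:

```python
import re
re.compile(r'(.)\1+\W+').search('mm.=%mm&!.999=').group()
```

'mm.=%'

After group 1 captures some text, `\1` only succeeds where that same text appears again.
The match spans [0:5] → 'mm.=%'.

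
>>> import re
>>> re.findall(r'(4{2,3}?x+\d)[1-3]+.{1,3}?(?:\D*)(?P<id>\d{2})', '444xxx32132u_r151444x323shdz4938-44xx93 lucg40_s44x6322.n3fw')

[('444xxx3', '15'), ('444x3', '49'), ('44xx9', '40')]

With 2 capturing groups, `findall` returns a 2-tuple per match.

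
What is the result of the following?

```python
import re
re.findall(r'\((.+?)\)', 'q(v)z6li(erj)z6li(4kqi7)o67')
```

Lazy quantifiers expand one character at a time until the remainder of the pattern can match.
Matches: at [1:4] match '(v)', group 1 = 'v'; at [8:13] match '(erj)', group 1 = 'erj'; at [17:24] match '(4kqi7)', group 1 = '4kqi7'.
Because there's exactly one group, `findall` drops the full match and keeps group 1 from each hit.

['v', 'erj', '4kqi7']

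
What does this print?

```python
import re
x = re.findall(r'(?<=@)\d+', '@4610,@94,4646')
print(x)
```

Lookahead/lookbehind check context without consuming it, so the matched span excludes the asserted characters.
Scanning left to right: at [1:5] → '4610'; at [7:9] → '94'.
`findall` yields the raw match text (2 of them) because the pattern has no groups.

['4610', '94']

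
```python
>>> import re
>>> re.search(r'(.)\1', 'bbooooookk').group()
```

The backreference `\1` re-matches whatever the first group consumed, character for character.
`re.search` scans for the first position where the pattern succeeds.
The match spans [0:2] → 'bb'.
Captured: group 1 = 'b'.

'bb'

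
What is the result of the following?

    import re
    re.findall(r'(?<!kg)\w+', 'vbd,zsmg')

A negative assertion filters positions out without eating any characters.
Scanning left to right: at [0:3] → 'vbd'; at [4:8] → 'zsmg'.
`findall` yields the raw match text (2 of them) because the pattern has no groups.

['vbd', 'zsmg']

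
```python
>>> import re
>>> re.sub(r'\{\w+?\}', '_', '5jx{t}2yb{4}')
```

'5jx_2yb_'

Every occurrence is swapped for '_'.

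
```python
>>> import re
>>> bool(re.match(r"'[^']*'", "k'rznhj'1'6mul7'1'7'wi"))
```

False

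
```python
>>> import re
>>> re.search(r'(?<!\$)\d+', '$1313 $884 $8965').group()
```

`(?!…)`/`(?<!…)` only lets a position through if the neighbouring text does NOT match; no characters are consumed.
Unlike `match`, `search` isn't anchored — it looks for the pattern anywhere in the string.
The match spans [2:5] → '313'.

'313'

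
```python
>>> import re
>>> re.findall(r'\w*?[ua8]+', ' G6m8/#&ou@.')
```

['G6m8', 'ou']

The pattern matches zero or more of a word character (lazy); then one or more of one of [ua8].
Since nothing is captured, `findall` lists the 2 matched substrings directly.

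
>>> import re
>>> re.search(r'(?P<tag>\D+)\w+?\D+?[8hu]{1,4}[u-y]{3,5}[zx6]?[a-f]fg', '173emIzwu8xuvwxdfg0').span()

Pattern: one or more of a non-digit (captured as 'tag'); then one or more of a word character (lazy), then one or more of a non-digit (lazy); then 1 to 4 of one of [8hu], then 3 to 5 of a character in [u-y], then optionally one of [zx6]; then a character in [a-f], then the literal 'fg'.
`re.search` tries every starting position until one works.
The match spans [3:18] → 'emIzwu8xuvwxdfg'.
Captured: group 1 = 'emIzwu'.

(3, 18)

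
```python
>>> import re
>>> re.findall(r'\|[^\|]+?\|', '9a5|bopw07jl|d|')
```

['|bopw07jl|']

Scanning left to right: at [3:13] → '|bopw07jl|'.
With no groups in the pattern, `findall` gives back each whole match — 1 here.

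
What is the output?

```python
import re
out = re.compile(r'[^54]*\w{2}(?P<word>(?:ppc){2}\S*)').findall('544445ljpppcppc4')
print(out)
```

The pattern matches zero or more of any character except [54], then exactly 2 of a word character; then the literal 'ppc' repeated 2 times, then zero or more of a non-whitespace character (captured as 'word').
One capturing group, so `findall` returns just the captured substring from the one match — 1 in all.

['ppcppc4']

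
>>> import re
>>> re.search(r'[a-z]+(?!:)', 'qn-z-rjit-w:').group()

'qn'

Because the assertion is negative and zero-width, positions next to the forbidden text are skipped.
The match spans [0:2] → 'qn'.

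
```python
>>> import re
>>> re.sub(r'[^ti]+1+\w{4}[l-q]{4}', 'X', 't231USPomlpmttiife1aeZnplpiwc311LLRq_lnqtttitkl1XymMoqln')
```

'tXttiife1aeZnplpiwc311LLRq_lnqtttitX'

This matches one or more of any character except [ti], then one or more of the literal '1', then exactly 4 of a word character; then exactly 4 of a character in [l-q].
Matches: at [1:12] → '231USPomlpm'; at [45:56] → 'kl1XymMoqln'.
Each match is replaced by 'X'.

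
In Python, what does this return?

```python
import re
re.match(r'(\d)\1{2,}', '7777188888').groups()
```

The match spans [0:4] → '7777'.
Captured: group 1 = '7'.

('7',)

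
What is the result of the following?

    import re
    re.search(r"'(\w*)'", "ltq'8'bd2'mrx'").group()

The match spans [3:6] → "'8'".

"'8'"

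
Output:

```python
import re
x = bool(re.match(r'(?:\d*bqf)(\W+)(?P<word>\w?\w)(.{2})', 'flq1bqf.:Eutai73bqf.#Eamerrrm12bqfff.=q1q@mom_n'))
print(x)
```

`re.match` won't scan ahead — the pattern has to work from the very first character.
Here the pattern fails at index 0, so the call returns None, and `bool(None)` is False.

False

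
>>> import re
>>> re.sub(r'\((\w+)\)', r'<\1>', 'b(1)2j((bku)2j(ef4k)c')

`\1` in the replacement pulls in group 1's text for each match.

'b<1>2j(<bku>2j<ef4k>c'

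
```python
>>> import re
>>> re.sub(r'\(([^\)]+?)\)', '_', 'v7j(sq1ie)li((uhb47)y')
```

Matches: at [3:10] → '(sq1ie)'; at [12:20] → '((uhb47)'.
Every occurrence is swapped for '_'.

'v7j_li_y'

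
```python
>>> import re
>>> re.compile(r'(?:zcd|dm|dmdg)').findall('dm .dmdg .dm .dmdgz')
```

['dm', 'dm', 'dm', 'dm']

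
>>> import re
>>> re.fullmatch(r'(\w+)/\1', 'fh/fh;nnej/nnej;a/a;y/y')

For `fullmatch`, every character of the input must be accounted for by the pattern.
Here the string isn't matched end-to-end, so the call returns None.

None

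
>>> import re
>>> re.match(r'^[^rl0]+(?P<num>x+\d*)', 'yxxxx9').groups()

('x9',)

This matches anchored at the start of the string; then one or more of any character except [rl0]; then one or more of the literal 'x', then zero or more of a digit (captured as 'num').
`match` is anchored at position 0; if the pattern doesn't fit there, it returns None.
The match spans [0:6] → 'yxxxx9'.
Captured: group 1 = 'x9'.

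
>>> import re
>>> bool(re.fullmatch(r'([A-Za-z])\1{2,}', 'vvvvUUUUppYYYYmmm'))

`re.fullmatch` requires the pattern to consume the entire string.
Here the string isn't matched end-to-end, so the call returns None, and `bool(None)` is False.

False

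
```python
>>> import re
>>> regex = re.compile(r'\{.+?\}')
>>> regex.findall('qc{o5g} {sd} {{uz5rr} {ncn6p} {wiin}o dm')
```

A non-greedy quantifier consumes as few characters as it can — just enough that the remainder of the pattern still matches from where it stops; whatever follows it matches normally.
Since nothing is captured, `findall` lists the 5 matched substrings directly.

['{o5g}', '{sd}', '{{uz5rr}', '{ncn6p}', '{wiin}']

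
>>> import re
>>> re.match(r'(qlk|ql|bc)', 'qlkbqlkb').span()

With `match`, the pattern is implicitly anchored at the beginning.
The match spans [0:3] → 'qlk'.

(0, 3)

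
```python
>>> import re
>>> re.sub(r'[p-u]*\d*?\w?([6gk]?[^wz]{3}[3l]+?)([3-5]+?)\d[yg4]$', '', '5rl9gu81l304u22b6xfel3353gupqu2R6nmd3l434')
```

'5rl9gu81l304u22b6xfel3353g'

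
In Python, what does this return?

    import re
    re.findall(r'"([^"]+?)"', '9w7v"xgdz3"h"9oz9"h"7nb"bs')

['xgdz3', '9oz9', '7nb']

`findall` collects group 1 from each match (3 total).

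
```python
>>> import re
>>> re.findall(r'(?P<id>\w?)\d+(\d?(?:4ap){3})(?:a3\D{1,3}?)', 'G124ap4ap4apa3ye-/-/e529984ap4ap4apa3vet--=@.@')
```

The pattern matches optionally a word character (captured as 'id'); then one or more of a digit; then optionally a digit, then the literal '4ap' repeated 3 times (captured); then the literal 'a3', then 1 to 3 of a non-digit (lazy) (non-capturing group).
Scanning left to right: at [0:15] match 'G124ap4ap4apa3y', groups = ('G', '4ap4ap4ap'); at [20:38] match 'e529984ap4ap4apa3v', groups = ('e', '4ap4ap4ap').
`findall` packs the 2 group values into a tuple for every match.

[('G', '4ap4ap4ap'), ('e', '4ap4ap4ap')]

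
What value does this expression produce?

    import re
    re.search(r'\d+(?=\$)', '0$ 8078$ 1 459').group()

'0'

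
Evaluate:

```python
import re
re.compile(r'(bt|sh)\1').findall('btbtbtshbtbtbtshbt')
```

['bt', 'bt']

`\1` is not a pattern — it's the concrete string captured by group 1, re-applied verbatim.
Matches: at [0:4] match 'btbt', group 1 = 'bt'; at [8:12] match 'btbt', group 1 = 'bt'.
One capturing group, so `findall` returns just the captured substring from each match — 2 in all.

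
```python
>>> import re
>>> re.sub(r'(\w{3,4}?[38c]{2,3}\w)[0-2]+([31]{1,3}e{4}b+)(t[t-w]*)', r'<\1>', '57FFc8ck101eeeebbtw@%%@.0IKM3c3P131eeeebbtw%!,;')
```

This matches 3 to 4 of a word character (lazy), then 2 to 3 of one of [38c], then a word character (captured); then one or more of a character in [0-2]; then 1 to 3 of one of [31], then exactly 4 of the literal 'e', then one or more of a literal 'b' (captured); then a literal 't', then zero or more of a character in [t-w] (captured).
Matches: at [0:19] → '57FFc8ck101eeeebbtw'; at [24:43] → '0IKM3c3P131eeeebbtw'.
`\1` in the replacement pulls in group 1's text for each match.

'<57FFc8ck>@%%@.<0IKM3c3P>%!,;'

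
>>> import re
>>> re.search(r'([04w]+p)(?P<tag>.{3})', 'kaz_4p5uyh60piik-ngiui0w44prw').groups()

The pattern matches one or more of one of [04w], then a literal 'p' (captured); then exactly 3 of any character (captured as 'tag').
Unlike `match`, `search` isn't anchored — it looks for the pattern anywhere in the string.
The match spans [4:9] → '4p5uy'.
Captured: group 1 = '4p', group 2 = '5uy'.

('4p', '5uy')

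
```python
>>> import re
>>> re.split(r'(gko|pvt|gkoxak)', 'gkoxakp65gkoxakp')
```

['', 'gko', 'xakp65', 'gko', 'xakp']

`|` is ordered: at each position the engine commits to the first alternative that works.
Matches to split on: at [0:3] → 'gko'; at [9:12] → 'gko'.
Because the pattern has a capturing group, `split` also inserts each captured text between the pieces.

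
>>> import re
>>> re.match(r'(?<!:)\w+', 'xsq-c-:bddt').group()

The negative lookahead/lookbehind blocks any match where the forbidden context is present.
`match` is anchored at position 0; if the pattern doesn't fit there, it returns None.
The match spans [0:3] → 'xsq'.

'xsq'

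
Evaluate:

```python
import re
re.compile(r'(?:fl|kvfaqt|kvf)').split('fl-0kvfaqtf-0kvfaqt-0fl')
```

Alternation tries branches left to right and keeps the first one that lets the overall match succeed at that position.
Each match becomes a cut point; 5 segments remain.

['', '-0', 'f-0', '-0', '']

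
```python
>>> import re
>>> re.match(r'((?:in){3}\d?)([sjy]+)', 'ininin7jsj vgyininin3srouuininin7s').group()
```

'ininin7jsj'

`match` is anchored at position 0; if the pattern doesn't fit there, it returns None.
The match spans [0:10] → 'ininin7jsj'.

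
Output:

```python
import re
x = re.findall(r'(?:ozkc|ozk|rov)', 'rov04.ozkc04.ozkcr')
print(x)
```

Branches in `(...|...)` are attempted left-to-right; the first branch that allows the whole pattern to succeed is taken.
With no groups in the pattern, `findall` gives back each whole match — 3 here.

['rov', 'ozkc', 'ozkc']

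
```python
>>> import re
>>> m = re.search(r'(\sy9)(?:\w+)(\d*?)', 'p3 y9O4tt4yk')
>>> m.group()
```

This matches whitespace, then the literal 'y9' (captured); then one or more of a word character (non-capturing group); then zero or more of a digit (lazy) (captured).
`search` walks the string left to right and returns the first match it finds.
The match spans [2:12] → ' y9O4tt4yk'.
Captured: group 1 = ' y9', group 2 = ''.

' y9O4tt4yk'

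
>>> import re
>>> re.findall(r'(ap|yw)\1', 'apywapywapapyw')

['ap']

After group 1 captures some text, `\1` only succeeds where that same text appears again.
One capturing group, so `findall` returns just the captured substring from the one match — 1 in all.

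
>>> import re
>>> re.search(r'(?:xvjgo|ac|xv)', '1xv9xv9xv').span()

(1, 3)

`re.search` scans for the first position where the pattern succeeds.
The match spans [1:3] → 'xv'.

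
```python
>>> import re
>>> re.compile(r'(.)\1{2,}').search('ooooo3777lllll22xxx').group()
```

'ooooo'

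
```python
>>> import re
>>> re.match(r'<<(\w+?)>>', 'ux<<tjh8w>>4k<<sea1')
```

None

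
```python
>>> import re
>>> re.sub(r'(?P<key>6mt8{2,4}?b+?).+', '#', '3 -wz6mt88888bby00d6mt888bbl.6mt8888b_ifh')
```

The pattern matches the literal '6mt', then 2 to 4 of a literal '8' (lazy), then one or more of a literal 'b' (lazy) (captured as 'key'); then one or more of any character.
`sub` substitutes '#' at each match site.

'3 -wz6mt88888bby00d#'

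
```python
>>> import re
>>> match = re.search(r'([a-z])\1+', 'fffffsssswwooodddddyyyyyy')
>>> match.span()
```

(0, 5)

After group 1 captures some text, `\1` only succeeds where that same text appears again.
`re.search` scans for the first position where the pattern succeeds.
The match spans [0:5] → 'fffff'.
Captured: group 1 = 'f'.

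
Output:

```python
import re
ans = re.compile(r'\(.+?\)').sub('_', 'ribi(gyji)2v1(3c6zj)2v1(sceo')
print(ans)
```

The `?` after the quantifier makes it lazy — it takes as little as possible before letting the rest of the pattern try.
Matches: at [4:10] → '(gyji)'; at [13:20] → '(3c6zj)'.
Every occurrence is swapped for '_'.

ribi_2v1_2v1(sceo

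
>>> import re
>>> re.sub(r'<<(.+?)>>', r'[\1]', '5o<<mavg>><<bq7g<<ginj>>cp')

'5o[mavg][bq7g<<ginj]cp'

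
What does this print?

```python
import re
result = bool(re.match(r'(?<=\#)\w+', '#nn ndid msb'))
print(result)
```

The `(?=…)`/`(?<=…)` assertion just peeks at neighbouring text; it doesn't advance the match position.
`match` is anchored at position 0; if the pattern doesn't fit there, it returns None.
Here the pattern fails at index 0, so the call returns None, and `bool(None)` is False.

False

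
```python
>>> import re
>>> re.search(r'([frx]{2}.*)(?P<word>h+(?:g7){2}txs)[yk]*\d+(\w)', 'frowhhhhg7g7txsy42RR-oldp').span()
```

This matches exactly 2 of one of [frx], then zero or more of any character (captured); then one or more of a literal 'h', then the literal 'g7' repeated 2 times, then the literal 'txs' (captured as 'word'); then zero or more of one of [yk], then one or more of a digit; then a word character (captured).
`re.search` scans for the first position where the pattern succeeds.
The match spans [0:19] → 'frowhhhhg7g7txsy42R'.
Captured: group 1 = 'frowhhh', group 2 = 'hg7g7txs', group 3 = 'R'.

(0, 19)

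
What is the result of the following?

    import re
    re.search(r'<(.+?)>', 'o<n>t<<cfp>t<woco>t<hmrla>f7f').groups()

The match spans [1:4] → '<n>'.
Captured: group 1 = 'n'.

('n',)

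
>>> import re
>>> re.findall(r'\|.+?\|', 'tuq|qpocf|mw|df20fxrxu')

Because the quantifier is non-greedy, it stops expanding at the earliest point where the rest of the pattern can succeed.
Matches: at [3:10] → '|qpocf|'.
No capturing groups, so `findall` returns the 1 full match string.

['|qpocf|']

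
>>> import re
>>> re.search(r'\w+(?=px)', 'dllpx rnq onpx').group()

'dll'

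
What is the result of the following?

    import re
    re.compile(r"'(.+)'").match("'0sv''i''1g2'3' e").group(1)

`re.match` won't scan ahead — the pattern has to work from the very first character.
The match spans [0:15] → "'0sv''i''1g2'3'".
Captured: group 1 = "0sv''i''1g2'3".

"0sv''i''1g2'3"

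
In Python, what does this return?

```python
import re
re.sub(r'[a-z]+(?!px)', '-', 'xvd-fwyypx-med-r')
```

'-------'

Because the assertion is negative and zero-width, positions next to the forbidden text are skipped.
Each match is replaced by '-'.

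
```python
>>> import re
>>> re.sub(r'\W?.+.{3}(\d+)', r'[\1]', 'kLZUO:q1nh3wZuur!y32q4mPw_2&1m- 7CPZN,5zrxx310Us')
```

'[0]Us'

The replacement refers to a captured group, so each match is rewritten using its own captured text.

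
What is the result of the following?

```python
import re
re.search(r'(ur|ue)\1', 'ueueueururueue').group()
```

`\1` is not a pattern — it's the concrete string captured by group 1, re-applied verbatim.
The match spans [0:4] → 'ueue'.

'ueue'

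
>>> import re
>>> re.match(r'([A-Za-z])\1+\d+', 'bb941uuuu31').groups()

The match spans [0:5] → 'bb941'.
Captured: group 1 = 'b'.

('b',)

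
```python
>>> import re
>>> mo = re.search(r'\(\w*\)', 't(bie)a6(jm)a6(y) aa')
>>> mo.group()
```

'(bie)'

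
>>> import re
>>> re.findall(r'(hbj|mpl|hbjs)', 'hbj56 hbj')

['hbj', 'hbj']

Matches: at [0:3] match 'hbj', group 1 = 'hbj'; at [6:9] match 'hbj', group 1 = 'hbj'.
With a single group, `findall` returns only what that group captured — 2 items.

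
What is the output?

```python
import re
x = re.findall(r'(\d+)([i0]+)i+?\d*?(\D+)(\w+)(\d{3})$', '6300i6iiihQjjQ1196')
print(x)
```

[('630', '0', 'iiihQjjQ', '1', '196')]

With 5 capturing groups, `findall` returns a 5-tuple per match.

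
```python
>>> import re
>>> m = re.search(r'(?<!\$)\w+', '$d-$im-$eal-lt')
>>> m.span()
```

(5, 6)

`(?!…)`/`(?<!…)` only lets a position through if the neighbouring text does NOT match; no characters are consumed.
The match spans [5:6] → 'm'.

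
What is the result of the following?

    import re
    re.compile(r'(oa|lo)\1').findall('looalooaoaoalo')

['oa']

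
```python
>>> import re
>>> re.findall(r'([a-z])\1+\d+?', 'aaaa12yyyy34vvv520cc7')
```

`\1` has to match the exact text group 1 already captured.
Scanning left to right: at [0:5] match 'aaaa1', group 1 = 'a'; at [6:11] match 'yyyy3', group 1 = 'y'; at [12:16] match 'vvv5', group 1 = 'v'; at [18:21] match 'cc7', group 1 = 'c'.
With a single group, `findall` returns only what that group captured — 4 items.

['a', 'y', 'v', 'c']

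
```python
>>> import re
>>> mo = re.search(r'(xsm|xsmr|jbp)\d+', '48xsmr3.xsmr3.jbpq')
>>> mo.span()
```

Unlike `match`, `search` isn't anchored — it looks for the pattern anywhere in the string.
The match spans [2:7] → 'xsmr3'.
Captured: group 1 = 'xsmr'.

(2, 7)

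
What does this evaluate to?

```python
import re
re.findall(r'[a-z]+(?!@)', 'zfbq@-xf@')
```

['zfb', 'x']

The negative lookaround is zero-width — it rules out positions where the adjacent text would match, without consuming anything.
Since nothing is captured, `findall` lists the 2 matched substrings directly.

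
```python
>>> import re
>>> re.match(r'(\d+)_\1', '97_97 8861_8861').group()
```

'97_97'

A backreference is literal: `\1` must see the identical characters the first group matched.
`re.match` only tries the pattern at the start of the string.
The match spans [0:5] → '97_97'.
Captured: group 1 = '97'.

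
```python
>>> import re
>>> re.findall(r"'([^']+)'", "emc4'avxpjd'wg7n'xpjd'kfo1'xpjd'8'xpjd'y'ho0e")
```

['avxpjd', 'xpjd', 'xpjd', 'xpjd']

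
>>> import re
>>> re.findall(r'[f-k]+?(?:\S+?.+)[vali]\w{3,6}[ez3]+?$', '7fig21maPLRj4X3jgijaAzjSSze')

['fig21maPLRj4X3jgijaAzjSSze']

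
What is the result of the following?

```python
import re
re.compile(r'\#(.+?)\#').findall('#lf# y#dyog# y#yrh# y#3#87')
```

['lf', 'dyog', 'yrh', '3']

One capturing group, so `findall` returns just the captured substring from each match — 4 in all.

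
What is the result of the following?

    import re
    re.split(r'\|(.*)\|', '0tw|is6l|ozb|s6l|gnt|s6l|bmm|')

['0tw', 'is6l|ozb|s6l|gnt|s6l|bmm', '']

Matches to split on: at [3:29] → '|is6l|ozb|s6l|gnt|s6l|bmm|'.
With a capturing group present, the delimiter's captured portion is kept in the result list.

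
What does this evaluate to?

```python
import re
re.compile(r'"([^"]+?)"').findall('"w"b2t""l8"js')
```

With a single group, `findall` returns only what that group captured — 2 items.

['w', 'l8']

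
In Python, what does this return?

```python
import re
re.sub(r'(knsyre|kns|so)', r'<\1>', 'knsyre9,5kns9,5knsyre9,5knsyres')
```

Alternation tries branches left to right and keeps the first one that lets the overall match succeed at that position.
Each match is replaced using the text its own group 1 captured.

'<knsyre>9,5<kns>9,5<knsyre>9,5<knsyre>s'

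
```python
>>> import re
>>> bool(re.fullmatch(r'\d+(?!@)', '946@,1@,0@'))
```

False

Because the assertion is negative and zero-width, positions next to the forbidden text are skipped.
`fullmatch` succeeds only if the pattern covers the string from start to end.
Here there's no way to consume every character, so the call returns None, and `bool(None)` is False.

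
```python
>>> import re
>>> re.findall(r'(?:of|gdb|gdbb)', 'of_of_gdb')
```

Since nothing is captured, `findall` lists the 3 matched substrings directly.

['of', 'of', 'gdb']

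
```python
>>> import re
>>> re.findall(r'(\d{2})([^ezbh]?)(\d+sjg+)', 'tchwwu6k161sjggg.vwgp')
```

Pattern: exactly 2 of a digit (captured); then optionally any character except [ezbh] (captured); then one or more of a digit, then the literal 'sj', then one or more of the literal 'g' (captured).
Walking the string: at [8:16] match '161sjggg', groups = ('16', '', '1sjggg').
With 3 capturing groups, `findall` returns a 3-tuple per match.

[('16', '', '1sjggg')]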